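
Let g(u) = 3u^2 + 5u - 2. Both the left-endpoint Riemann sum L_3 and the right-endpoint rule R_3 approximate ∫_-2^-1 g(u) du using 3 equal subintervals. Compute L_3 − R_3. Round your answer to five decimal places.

1.33333

L_3 ≈ -1.7777778.
R_3 ≈ -3.1111111.
L_3 − R_3 ≈ 1.33333.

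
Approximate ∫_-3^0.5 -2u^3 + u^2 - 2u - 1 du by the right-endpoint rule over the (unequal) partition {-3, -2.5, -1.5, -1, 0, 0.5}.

Subinterval widths: 0.5, 1, 0.5, 1, 0.5.
Right endpoints: -2.5, -1.5, -1, 0, 0.5.
f(-2.5) = 41.5, f(-1.5) = 11, f(-1) = 4, f(0) = -1, f(0.5) = -2.
Sum = Σ Δu_i · f(u_i).
Sum = 31.75.

31.75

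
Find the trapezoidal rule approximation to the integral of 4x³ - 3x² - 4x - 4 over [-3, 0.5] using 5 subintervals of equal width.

-109.7075

Δx = (0.5 − (-3))/5 = 0.7.
f(-3) = -127, f(-2.3) = -59.338, f(-1.6) = -21.664, f(-0.9) = -5.746, f(-0.2) = -3.352, f(0.5) = -6.25.
T_5 = (Δx/2)·[f(x_0) + 2f(x_1) + ... + 2f(x_{4}) + f(x_5)].
Sum = -109.7075.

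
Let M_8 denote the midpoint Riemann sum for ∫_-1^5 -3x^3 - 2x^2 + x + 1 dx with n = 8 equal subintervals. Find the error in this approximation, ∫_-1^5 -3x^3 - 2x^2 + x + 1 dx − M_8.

-5.625

Exact integral: ∫_-1^5 f(x) dx = -534.
M_8 = -528.375.
Error = -534 − (-528.375) = -5.625.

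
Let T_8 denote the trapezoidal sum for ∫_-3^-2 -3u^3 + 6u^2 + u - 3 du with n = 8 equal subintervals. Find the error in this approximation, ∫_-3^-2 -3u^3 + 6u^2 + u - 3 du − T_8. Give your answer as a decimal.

-0.07421875

Exact integral: ∫_-3^-2 f(u) du = 81.25.
T_8 = 81.32421875.
Error = 81.25 − 81.32421875 = -0.07421875.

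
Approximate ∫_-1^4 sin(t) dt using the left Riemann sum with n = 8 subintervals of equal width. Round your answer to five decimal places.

Δt = (4 − (-1))/8 = 0.625.
Left endpoints: -1, -0.375, 0.25, 0.875, 1.5, 2.125, 2.75, 3.375.
f(-1) ≈ -0.84147, f(-0.375) ≈ -0.36627, f(0.25) ≈ 0.24740, f(0.875) ≈ 0.76754, f(1.5) ≈ 0.99749, f(2.125) ≈ 0.85032, f(2.75) ≈ 0.38166, f(3.375) ≈ -0.23129.
Sum = Δt · [f(-1) + f(-0.375) + f(0.25) + ...].
Sum ≈ 1.12837.

1.12837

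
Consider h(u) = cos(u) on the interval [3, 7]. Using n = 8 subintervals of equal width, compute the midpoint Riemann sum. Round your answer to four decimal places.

0.5213

Δu = (7 − 3)/8 = 0.5.
Midpoints: 3.25, 3.75, 4.25, 4.75, 5.25, 5.75, 6.25, 6.75.
h(3.25) ≈ -0.9941, h(3.75) ≈ -0.8206, h(4.25) ≈ -0.4461, h(4.75) ≈ 0.0376, h(5.25) ≈ 0.5121, h(5.75) ≈ 0.8612, h(6.25) ≈ 0.9994, h(6.75) ≈ 0.8930.
Sum = Δu · [h(3.25) + h(3.75) + h(4.25) + ...].
Sum ≈ 0.5213.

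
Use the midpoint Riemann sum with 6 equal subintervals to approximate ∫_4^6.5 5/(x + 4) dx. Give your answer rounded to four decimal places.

1.3594

Δx = (6.5 − 4)/6 = 5/12.
Midpoints: 101/24, 4.625, 121/24, 131/24, 5.875, 151/24.
f(101/24) = 120/197, f(4.625) = 40/69, f(121/24) = 120/217, f(131/24) = 120/227, f(5.875) = 40/79, f(151/24) = 120/247.
Sum = Δx · [f(101/24) + f(4.625) + f(121/24) + ...].
Sum ≈ 1.3594.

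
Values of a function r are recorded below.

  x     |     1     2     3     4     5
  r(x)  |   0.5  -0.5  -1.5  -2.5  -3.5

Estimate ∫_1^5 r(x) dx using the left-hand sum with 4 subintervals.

Δx = 1.
Sum = 1·[0.5 + (-0.5) + (-1.5) + (-2.5)] = -4.

-4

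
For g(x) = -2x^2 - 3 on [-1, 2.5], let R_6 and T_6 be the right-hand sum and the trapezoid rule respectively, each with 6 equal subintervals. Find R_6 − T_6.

R_6 ≈ -25.042824.
T_6 ≈ -21.980324.
R_6 − T_6 = -3.0625.

-3.0625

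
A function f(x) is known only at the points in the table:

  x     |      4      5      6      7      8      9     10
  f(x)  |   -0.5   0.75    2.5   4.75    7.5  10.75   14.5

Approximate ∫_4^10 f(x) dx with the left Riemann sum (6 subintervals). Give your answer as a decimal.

Δx = 1.
Sum = 1·[(-0.5) + 0.75 + 2.5 + 4.75 + 7.5 + 10.75] = 25.75.

25.75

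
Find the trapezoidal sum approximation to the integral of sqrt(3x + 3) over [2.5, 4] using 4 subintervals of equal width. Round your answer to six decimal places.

Δx = (4 − 2.5)/4 = 0.375.
f(2.5) ≈ 3.240370, f(2.875) ≈ 3.409545, f(3.25) ≈ 3.570714, f(3.625) ≈ 3.724916, f(4) ≈ 3.872983.
T_4 = (Δx/2)·[f(x_0) + 2f(x_1) + 2f(x_2) + 2f(x_3) + f(x_4)].
Sum ≈ 5.348195.

5.348195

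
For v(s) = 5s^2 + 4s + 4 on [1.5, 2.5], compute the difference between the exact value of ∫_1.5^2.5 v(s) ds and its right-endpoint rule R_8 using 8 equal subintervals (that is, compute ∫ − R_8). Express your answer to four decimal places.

Exact integral: ∫_1.5^2.5 v(s) ds ≈ 32.416667.
R_8 = 33.9296875.
Error ≈ 32.416667 − 33.9296875 ≈ -1.5130.

-1.5130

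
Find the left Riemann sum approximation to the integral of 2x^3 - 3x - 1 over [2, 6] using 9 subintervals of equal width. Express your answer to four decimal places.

Δx = (6 − 2)/9 = 4/9.
Left endpoints: 2, 22/9, 26/9, 10/3, 34/9, 38/9, 14/3, 46/9, 50/9.
f(2) = 9, f(22/9) = 15221/729, f(26/9) = 28105/729, f(10/3) = 1703/27, f(34/9) = 69617/729, f(38/9) = 99781/729, f(14/3) = 5083/27, f(46/9) = 182765/729, f(50/9) = 237121/729.
Sum = Δx · [f(2) + f(22/9) + f(26/9) + ...].
Sum ≈ 501.3827.

501.3827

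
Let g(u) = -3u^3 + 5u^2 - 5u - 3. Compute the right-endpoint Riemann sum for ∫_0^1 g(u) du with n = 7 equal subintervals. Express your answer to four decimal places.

Δu = (1 − 0)/7 = 1/7.
Right endpoints: 1/7, 2/7, 3/7, 4/7, 5/7, 6/7, 1.
g(1/7) = -1242/343, g(2/7) = -1403/343, g(3/7) = -1530/343, g(4/7) = -1641/343, g(5/7) = -1754/343, g(6/7) = -1887/343, g(1) = -6.
Sum = Δu · [g(1/7) + g(2/7) + g(3/7) + ...].
Sum ≈ -4.7959.

-4.7959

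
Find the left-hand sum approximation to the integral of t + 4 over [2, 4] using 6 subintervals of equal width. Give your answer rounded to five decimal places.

13.66667

Δt = (4 − 2)/6 = 1/3.
Left endpoints: 2, 7/3, 8/3, 3, 10/3, 11/3.
f(2) = 6, f(7/3) = 19/3, f(8/3) = 20/3, f(3) = 7, f(10/3) = 22/3, f(11/3) = 23/3.
Sum = Δt · [f(2) + f(7/3) + f(8/3) + ...].
Sum ≈ 13.66667.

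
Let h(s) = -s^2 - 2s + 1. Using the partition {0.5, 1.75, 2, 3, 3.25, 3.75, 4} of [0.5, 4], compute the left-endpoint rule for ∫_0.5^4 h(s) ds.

-25.375

Subinterval widths: 1.25, 0.25, 1, 0.25, 0.5, 0.25.
Left endpoints: 0.5, 1.75, 2, 3, 3.25, 3.75.
h(0.5) = -0.25, h(1.75) = -5.5625, h(2) = -7, h(3) = -14, h(3.25) = -16.0625, h(3.75) = -20.5625.
Sum = Σ Δs_i · h(s_i).
Sum = -25.375.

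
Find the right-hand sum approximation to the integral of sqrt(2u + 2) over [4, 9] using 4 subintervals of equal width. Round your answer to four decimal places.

Δu = (9 − 4)/4 = 1.25.
Right endpoints: 5.25, 6.5, 7.75, 9.
f(5.25) ≈ 3.5355, f(6.5) ≈ 3.8730, f(7.75) ≈ 4.1833, f(9) ≈ 4.4721.
Sum = Δu · [f(5.25) + f(6.5) + f(7.75) + f(9)].
Sum ≈ 20.0799.

20.0799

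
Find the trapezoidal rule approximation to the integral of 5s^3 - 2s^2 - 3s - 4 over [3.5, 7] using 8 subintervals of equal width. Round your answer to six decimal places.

2553.032959

Δs = (7 − 3.5)/8 = 0.4375.
f(3.5) = 175.375, f(3.9375) = 1058459/4096, f(4.375) = 186007/512, f(4.8125) = 2017417/4096, f(5.25) = 648.640625, f(5.6875) = 3416591/4096, f(6.125) = 538373/512, f(6.5625) = 5338301/4096, f(7) = 1592.
T_8 = (Δs/2)·[f(s_0) + 2f(s_1) + ... + 2f(s_{7}) + f(s_8)].
Sum ≈ 2553.032959.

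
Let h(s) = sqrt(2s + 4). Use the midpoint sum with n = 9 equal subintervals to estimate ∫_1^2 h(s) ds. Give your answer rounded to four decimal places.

2.6435

Δs = (2 − 1)/9 = 1/9.
Midpoints: 19/18, 7/6, 23/18, 25/18, 1.5, 29/18, 31/18, 11/6, 35/18.
h(19/18) ≈ 2.4721, h(7/6) ≈ 2.5166, h(23/18) ≈ 2.5604, h(25/18) ≈ 2.6034, h(1.5) ≈ 2.6458, h(29/18) ≈ 2.6874, h(31/18) ≈ 2.7285, h(11/6) ≈ 2.7689, h(35/18) ≈ 2.8087.
Sum = Δs · [h(19/18) + h(7/6) + h(23/18) + ...].
Sum ≈ 2.6435.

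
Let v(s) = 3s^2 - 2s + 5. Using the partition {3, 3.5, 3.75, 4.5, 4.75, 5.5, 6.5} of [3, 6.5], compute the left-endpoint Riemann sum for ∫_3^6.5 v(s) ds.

Subinterval widths: 0.5, 0.25, 0.75, 0.25, 0.75, 1.
Left endpoints: 3, 3.5, 3.75, 4.5, 4.75, 5.5.
v(3) = 26, v(3.5) = 34.75, v(3.75) = 39.6875, v(4.5) = 56.75, v(4.75) = 63.1875, v(5.5) = 84.75.
Sum = Σ Δs_i · v(s_i).
Sum = 197.78125.

197.78125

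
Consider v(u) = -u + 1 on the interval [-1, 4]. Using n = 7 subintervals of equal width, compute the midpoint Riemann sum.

Δu = (4 − (-1))/7 = 5/7.
Midpoints: -9/14, 1/14, 11/14, 1.5, 31/14, 41/14, 51/14.
v(-9/14) = 23/14, v(1/14) = 13/14, v(11/14) = 3/14, v(1.5) = -0.5, v(31/14) = -17/14, v(41/14) = -27/14, v(51/14) = -37/14.
Sum = Δu · [v(-9/14) + v(1/14) + v(11/14) + ...].
Sum = -2.5.

-2.5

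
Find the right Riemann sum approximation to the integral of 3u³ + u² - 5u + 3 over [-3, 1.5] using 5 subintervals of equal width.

Δu = (1.5 − (-3))/5 = 0.9.
Right endpoints: -2.1, -1.2, -0.3, 0.6, 1.5.
f(-2.1) = -9.873, f(-1.2) = 5.256, f(-0.3) = 4.509, f(0.6) = 1.008, f(1.5) = 7.875.
Sum = Δu · [f(-2.1) + f(-1.2) + f(-0.3) + f(0.6) + f(1.5)].
Sum = 7.8975.

7.8975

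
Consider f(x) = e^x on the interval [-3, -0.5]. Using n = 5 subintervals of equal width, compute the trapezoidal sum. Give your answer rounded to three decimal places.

0.568

Δx = (-0.5 − (-3))/5 = 0.5.
f(-3) ≈ 0.050, f(-2.5) ≈ 0.082, f(-2) ≈ 0.135, f(-1.5) ≈ 0.223, f(-1) ≈ 0.368, f(-0.5) ≈ 0.607.
T_5 = (Δx/2)·[f(x_0) + 2f(x_1) + ... + 2f(x_{4}) + f(x_5)].
Sum ≈ 0.568.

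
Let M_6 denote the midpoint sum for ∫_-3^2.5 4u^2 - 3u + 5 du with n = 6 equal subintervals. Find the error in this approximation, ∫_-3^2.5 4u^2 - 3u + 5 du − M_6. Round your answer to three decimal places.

Exact integral: ∫_-3^2.5 f(u) du ≈ 88.45833.
M_6 ≈ 86.91782.
Error ≈ 88.45833 − 86.91782 ≈ 1.541.

1.541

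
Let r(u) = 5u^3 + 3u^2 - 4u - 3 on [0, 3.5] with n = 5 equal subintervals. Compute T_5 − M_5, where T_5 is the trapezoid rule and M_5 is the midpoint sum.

T_5 = 203.81375.
M_5 = 191.2728125.
T_5 − M_5 = 12.5409375.

12.5409375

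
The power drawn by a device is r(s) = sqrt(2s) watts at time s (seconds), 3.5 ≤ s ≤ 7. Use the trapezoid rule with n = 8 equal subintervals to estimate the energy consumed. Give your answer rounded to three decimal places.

11.286

Δs = (7 − 3.5)/8 = 0.4375.
r(3.5) ≈ 2.646, r(3.9375) ≈ 2.806, r(4.375) ≈ 2.958, r(4.8125) ≈ 3.102, r(5.25) ≈ 3.240, r(5.6875) ≈ 3.373, r(6.125) ≈ 3.500, r(6.5625) ≈ 3.623, r(7) ≈ 3.742.
T_8 = (Δs/2)·[r(s_0) + 2r(s_1) + ... + 2r(s_{7}) + r(s_8)].
Sum ≈ 11.286.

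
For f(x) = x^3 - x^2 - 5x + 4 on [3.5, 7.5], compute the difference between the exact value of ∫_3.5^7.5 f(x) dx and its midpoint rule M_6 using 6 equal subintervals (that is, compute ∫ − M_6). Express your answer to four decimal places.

Exact integral: ∫_3.5^7.5 f(x) dx ≈ 533.166667.
M_6 ≈ 530.870370.
Error ≈ 533.166667 − 530.870370 ≈ 2.2963.

2.2963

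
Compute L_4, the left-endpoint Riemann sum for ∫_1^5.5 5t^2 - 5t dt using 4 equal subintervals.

137.63671875

Δt = (5.5 − 1)/4 = 1.125.
Left endpoints: 1, 2.125, 3.25, 4.375.
f(1) = 0, f(2.125) = 11.953125, f(3.25) = 36.5625, f(4.375) = 73.828125.
Sum = Δt · [f(1) + f(2.125) + f(3.25) + f(4.375)].
Sum = 137.63671875.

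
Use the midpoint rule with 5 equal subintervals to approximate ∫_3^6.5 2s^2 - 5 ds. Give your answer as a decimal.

Δs = (6.5 − 3)/5 = 0.7.
Midpoints: 3.35, 4.05, 4.75, 5.45, 6.15.
f(3.35) = 17.445, f(4.05) = 27.805, f(4.75) = 40.125, f(5.45) = 54.405, f(6.15) = 70.645.
Sum = Δs · [f(3.35) + f(4.05) + f(4.75) + f(5.45) + f(6.15)].
Sum = 147.2975.

147.2975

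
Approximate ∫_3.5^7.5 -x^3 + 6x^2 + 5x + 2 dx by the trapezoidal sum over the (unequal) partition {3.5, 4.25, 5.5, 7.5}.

Subinterval widths: 0.75, 1.25, 2.
f(3.5) = 50.125, f(4.25) = 54.859375, f(5.5) = 44.625, f(7.5) = -44.875.
On each subinterval the trapezoid contributes (Δx_i/2)·[f(x_{i-1}) + f(x_i)].
Sum = 101.296875.

101.296875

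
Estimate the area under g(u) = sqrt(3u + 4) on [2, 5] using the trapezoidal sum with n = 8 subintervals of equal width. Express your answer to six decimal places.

11.375431

Δu = (5 − 2)/8 = 0.375.
g(2) ≈ 3.162278, g(2.375) ≈ 3.335416, g(2.75) ≈ 3.500000, g(3.125) ≈ 3.657185, g(3.5) ≈ 3.807887, g(3.875) ≈ 3.952847, g(4.25) ≈ 4.092676, g(4.625) ≈ 4.227884, g(5) ≈ 4.358899.
T_8 = (Δu/2)·[g(u_0) + 2g(u_1) + ... + 2g(u_{7}) + g(u_8)].
Sum ≈ 11.375431.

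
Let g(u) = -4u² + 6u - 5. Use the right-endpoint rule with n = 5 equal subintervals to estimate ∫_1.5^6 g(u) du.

-255.78

Δu = (6 − 1.5)/5 = 0.9.
Right endpoints: 2.4, 3.3, 4.2, 5.1, 6.
g(2.4) = -13.64, g(3.3) = -28.76, g(4.2) = -50.36, g(5.1) = -78.44, g(6) = -113.
Sum = Δu · [g(2.4) + g(3.3) + g(4.2) + g(5.1) + g(6)].
Sum = -255.78.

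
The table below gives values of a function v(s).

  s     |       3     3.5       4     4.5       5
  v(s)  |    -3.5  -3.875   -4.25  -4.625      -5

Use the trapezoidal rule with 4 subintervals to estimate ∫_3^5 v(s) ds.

Δs = 0.5.
T_4 = (0.5/2)·[(-3.5) + 2·(-3.875) + 2·(-4.25) + 2·(-4.625) + (-5)] = -8.5.

-8.5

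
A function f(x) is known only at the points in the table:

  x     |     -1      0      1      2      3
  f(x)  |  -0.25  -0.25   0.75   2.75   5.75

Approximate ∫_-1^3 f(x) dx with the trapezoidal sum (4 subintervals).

Δx = 1.
T_4 = (1/2)·[(-0.25) + 2·(-0.25) + 2·0.75 + 2·2.75 + 5.75] = 6.

6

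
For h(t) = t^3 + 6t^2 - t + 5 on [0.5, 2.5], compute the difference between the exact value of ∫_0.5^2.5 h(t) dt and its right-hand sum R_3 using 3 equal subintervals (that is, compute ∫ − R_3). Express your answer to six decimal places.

Exact integral: ∫_0.5^2.5 h(t) dt = 47.75.
R_3 ≈ 65.80555556.
Error ≈ 47.75 − 65.80555556 ≈ -18.055556.

-18.055556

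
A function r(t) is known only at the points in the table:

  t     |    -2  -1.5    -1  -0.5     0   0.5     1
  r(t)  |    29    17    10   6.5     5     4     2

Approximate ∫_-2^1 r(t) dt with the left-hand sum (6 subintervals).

35.75

Δt = 0.5.
Sum = 0.5·[29 + 17 + 10 + 6.5 + 5 + 4] = 35.75.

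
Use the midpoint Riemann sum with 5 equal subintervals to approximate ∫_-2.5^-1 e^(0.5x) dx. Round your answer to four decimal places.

Δx = (-1 − (-2.5))/5 = 0.3.
Midpoints: -2.35, -2.05, -1.75, -1.45, -1.15.
f(-2.35) ≈ 0.3088, f(-2.05) ≈ 0.3588, f(-1.75) ≈ 0.4169, f(-1.45) ≈ 0.4843, f(-1.15) ≈ 0.5627.
Sum = Δx · [f(-2.35) + f(-2.05) + f(-1.75) + f(-1.45) + f(-1.15)].
Sum ≈ 0.6395.

0.6395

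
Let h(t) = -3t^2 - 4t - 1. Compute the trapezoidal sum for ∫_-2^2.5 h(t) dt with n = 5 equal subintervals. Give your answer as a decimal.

-34.4475

Δt = (2.5 − (-2))/5 = 0.9.
h(-2) = -5, h(-1.1) = -0.23, h(-0.2) = -0.32, h(0.7) = -5.27, h(1.6) = -15.08, h(2.5) = -29.75.
T_5 = (Δt/2)·[h(t_0) + 2h(t_1) + ... + 2h(t_{4}) + h(t_5)].
Sum = -34.4475.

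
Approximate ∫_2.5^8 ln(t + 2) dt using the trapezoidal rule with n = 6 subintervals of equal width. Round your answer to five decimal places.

Δt = (8 − 2.5)/6 = 11/12.
f(2.5) ≈ 1.50408, f(41/12) ≈ 1.68948, f(13/3) ≈ 1.84583, f(5.25) ≈ 1.98100, f(37/6) ≈ 2.10006, f(85/12) ≈ 2.20644, f(8) ≈ 2.30259.
T_6 = (Δt/2)·[f(t_0) + 2f(t_1) + ... + 2f(t_{5}) + f(t_6)].
Sum ≈ 10.74896.

10.74896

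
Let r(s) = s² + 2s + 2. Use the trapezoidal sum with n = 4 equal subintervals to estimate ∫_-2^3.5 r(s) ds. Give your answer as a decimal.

Δs = (3.5 − (-2))/4 = 1.375.
r(-2) = 2, r(-0.625) = 1.140625, r(0.75) = 4.0625, r(2.125) = 10.765625, r(3.5) = 21.25.
T_4 = (Δs/2)·[r(s_0) + 2r(s_1) + 2r(s_2) + 2r(s_3) + r(s_4)].
Sum = 37.94140625.

37.94140625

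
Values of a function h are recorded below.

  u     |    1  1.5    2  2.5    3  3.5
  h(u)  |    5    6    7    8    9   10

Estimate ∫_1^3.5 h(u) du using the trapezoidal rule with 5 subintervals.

18.75

Δu = 0.5.
T_5 = (0.5/2)·[5 + 2·6 + 2·7 + 2·8 + 2·9 + 10] = 18.75.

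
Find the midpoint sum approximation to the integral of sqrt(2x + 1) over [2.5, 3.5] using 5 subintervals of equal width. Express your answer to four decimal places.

Δx = (3.5 − 2.5)/5 = 0.2.
Midpoints: 2.6, 2.8, 3, 3.2, 3.4.
f(2.6) ≈ 2.4900, f(2.8) ≈ 2.5690, f(3) ≈ 2.6458, f(3.2) ≈ 2.7203, f(3.4) ≈ 2.7928.
Sum = Δx · [f(2.6) + f(2.8) + f(3) + f(3.2) + f(3.4)].
Sum ≈ 2.6436.

2.6436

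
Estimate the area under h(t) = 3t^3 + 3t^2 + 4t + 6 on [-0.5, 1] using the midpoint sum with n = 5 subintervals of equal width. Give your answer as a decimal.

Δt = (1 − (-0.5))/5 = 0.3.
Midpoints: -0.35, -0.05, 0.25, 0.55, 0.85.
h(-0.35) = 4.838875, h(-0.05) = 5.807125, h(0.25) = 7.234375, h(0.55) = 9.606625, h(0.85) = 13.409875.
Sum = Δt · [h(-0.35) + h(-0.05) + h(0.25) + h(0.55) + h(0.85)].
Sum = 12.2690625.

12.2690625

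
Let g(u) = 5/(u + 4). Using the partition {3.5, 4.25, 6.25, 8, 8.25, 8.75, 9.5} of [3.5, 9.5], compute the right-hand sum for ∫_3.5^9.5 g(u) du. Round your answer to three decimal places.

Subinterval widths: 0.75, 2, 1.75, 0.25, 0.5, 0.75.
Right endpoints: 4.25, 6.25, 8, 8.25, 8.75, 9.5.
g(4.25) = 20/33, g(6.25) = 20/41, g(8) = 5/12, g(8.25) = 20/49, g(8.75) = 20/51, g(9.5) = 10/27.
Sum = Σ Δu_i · g(u_i).
Sum ≈ 2.735.

2.735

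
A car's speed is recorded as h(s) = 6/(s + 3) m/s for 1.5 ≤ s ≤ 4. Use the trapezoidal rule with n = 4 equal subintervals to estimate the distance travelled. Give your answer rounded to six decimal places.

2.656640

Δs = (4 − 1.5)/4 = 0.625.
h(1.5) = 4/3, h(2.125) = 48/41, h(2.75) = 24/23, h(3.375) = 16/17, h(4) = 6/7.
T_4 = (Δs/2)·[h(s_0) + 2h(s_1) + 2h(s_2) + 2h(s_3) + h(s_4)].
Sum ≈ 2.656640.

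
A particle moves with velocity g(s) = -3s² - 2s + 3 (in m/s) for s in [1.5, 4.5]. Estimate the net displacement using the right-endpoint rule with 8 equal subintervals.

Δs = (4.5 − 1.5)/8 = 0.375.
Right endpoints: 1.875, 2.25, 2.625, 3, 3.375, 3.75, 4.125, 4.5.
g(1.875) = -11.296875, g(2.25) = -16.6875, g(2.625) = -22.921875, g(3) = -30, g(3.375) = -37.921875, g(3.75) = -46.6875, g(4.125) = -56.296875, g(4.5) = -66.75.
Sum = Δs · [g(1.875) + g(2.25) + g(2.625) + ...].
Sum = -108.2109375.

-108.2109375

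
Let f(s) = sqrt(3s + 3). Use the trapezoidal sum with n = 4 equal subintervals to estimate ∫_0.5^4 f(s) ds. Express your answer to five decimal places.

Δs = (4 − 0.5)/4 = 0.875.
f(0.5) ≈ 2.12132, f(1.375) ≈ 2.66927, f(2.25) ≈ 3.12250, f(3.125) ≈ 3.51781, f(4) ≈ 3.87298.
T_4 = (Δs/2)·[f(s_0) + 2f(s_1) + 2f(s_2) + 2f(s_3) + f(s_4)].
Sum ≈ 10.76839.

10.76839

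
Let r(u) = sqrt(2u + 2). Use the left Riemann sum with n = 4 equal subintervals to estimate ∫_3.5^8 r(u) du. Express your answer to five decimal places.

Δu = (8 − 3.5)/4 = 1.125.
Left endpoints: 3.5, 4.625, 5.75, 6.875.
r(3.5) ≈ 3.00000, r(4.625) ≈ 3.35410, r(5.75) ≈ 3.67423, r(6.875) ≈ 3.96863.
Sum = Δu · [r(3.5) + r(4.625) + r(5.75) + r(6.875)].
Sum ≈ 15.74658.

15.74658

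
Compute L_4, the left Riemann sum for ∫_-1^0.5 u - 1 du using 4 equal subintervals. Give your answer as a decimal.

Δu = (0.5 − (-1))/4 = 0.375.
Left endpoints: -1, -0.625, -0.25, 0.125.
f(-1) = -2, f(-0.625) = -1.625, f(-0.25) = -1.25, f(0.125) = -0.875.
Sum = Δu · [f(-1) + f(-0.625) + f(-0.25) + f(0.125)].
Sum = -2.15625.

-2.15625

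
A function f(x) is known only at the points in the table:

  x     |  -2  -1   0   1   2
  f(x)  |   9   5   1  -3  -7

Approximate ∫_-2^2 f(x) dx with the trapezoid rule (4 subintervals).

Δx = 1.
T_4 = (1/2)·[9 + 2·5 + 2·1 + 2·(-3) + (-7)] = 4.

4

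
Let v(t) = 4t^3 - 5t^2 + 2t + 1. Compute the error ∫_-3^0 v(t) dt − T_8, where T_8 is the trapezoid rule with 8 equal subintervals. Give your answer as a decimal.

Exact integral: ∫_-3^0 v(t) dt = -132.
T_8 = -133.6171875.
Error = -132 − (-133.6171875) = 1.6171875.

1.6171875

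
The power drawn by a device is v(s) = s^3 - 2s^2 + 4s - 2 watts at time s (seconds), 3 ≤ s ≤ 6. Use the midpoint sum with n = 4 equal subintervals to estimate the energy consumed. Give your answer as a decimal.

224.1328125

Δs = (6 − 3)/4 = 0.75.
Midpoints: 3.375, 4.125, 4.875, 5.625.
v(3.375) = 13907/512, v(4.125) = 25937/512, v(4.875) = 43943/512, v(5.625) = 69221/512.
Sum = Δs · [v(3.375) + v(4.125) + v(4.875) + v(5.625)].
Sum = 224.1328125.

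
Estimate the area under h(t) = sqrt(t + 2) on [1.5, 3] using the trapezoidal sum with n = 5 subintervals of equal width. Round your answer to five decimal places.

Δt = (3 − 1.5)/5 = 0.3.
h(1.5) ≈ 1.87083, h(1.8) ≈ 1.94936, h(2.1) ≈ 2.02485, h(2.4) ≈ 2.09762, h(2.7) ≈ 2.16795, h(3) ≈ 2.23607.
T_5 = (Δt/2)·[h(t_0) + 2h(t_1) + ... + 2h(t_{4}) + h(t_5)].
Sum ≈ 3.08797.

3.08797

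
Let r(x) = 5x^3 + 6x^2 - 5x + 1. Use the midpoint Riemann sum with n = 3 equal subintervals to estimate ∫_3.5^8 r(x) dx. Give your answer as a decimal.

5667.9609375

Δx = (8 − 3.5)/3 = 1.5.
Midpoints: 4.25, 5.75, 7.25.
r(4.25) = 471.953125, r(5.75) = 1121.171875, r(7.25) = 2185.515625.
Sum = Δx · [r(4.25) + r(5.75) + r(7.25)].
Sum = 5667.9609375.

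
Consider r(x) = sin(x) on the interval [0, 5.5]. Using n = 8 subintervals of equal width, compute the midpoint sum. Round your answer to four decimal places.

0.2971

Δx = (5.5 − 0)/8 = 0.6875.
Midpoints: 0.34375, 1.03125, 1.71875, 2.40625, 3.09375, 3.78125, 4.46875, 5.15625.
r(0.34375) ≈ 0.3370, r(1.03125) ≈ 0.8579, r(1.71875) ≈ 0.9891, r(2.40625) ≈ 0.6708, r(3.09375) ≈ 0.0478, r(3.78125) ≈ -0.5969, r(4.46875) ≈ -0.9705, r(5.15625) ≈ -0.9031.
Sum = Δx · [r(0.34375) + r(1.03125) + r(1.71875) + ...].
Sum ≈ 0.2971.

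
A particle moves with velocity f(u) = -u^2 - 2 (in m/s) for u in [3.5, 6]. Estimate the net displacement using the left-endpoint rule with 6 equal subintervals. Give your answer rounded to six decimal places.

Δu = (6 − 3.5)/6 = 5/12.
Left endpoints: 3.5, 47/12, 13/3, 4.75, 31/6, 67/12.
f(3.5) = -14.25, f(47/12) = -2497/144, f(13/3) = -187/9, f(4.75) = -24.5625, f(31/6) = -1033/36, f(67/12) = -4777/144.
Sum = Δu · [f(3.5) + f(47/12) + f(13/3) + ...].
Sum ≈ -57.832755.

-57.832755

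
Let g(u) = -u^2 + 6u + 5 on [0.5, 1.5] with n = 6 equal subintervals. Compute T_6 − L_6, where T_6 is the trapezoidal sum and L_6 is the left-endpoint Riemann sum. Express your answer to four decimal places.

T_6 ≈ 9.912037.
L_6 ≈ 9.578704.
T_6 − L_6 ≈ 0.3333.

0.3333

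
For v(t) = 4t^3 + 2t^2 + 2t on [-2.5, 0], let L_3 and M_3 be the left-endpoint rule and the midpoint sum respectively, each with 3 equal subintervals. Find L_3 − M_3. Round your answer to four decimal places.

-28.5590

L_3 ≈ -61.574074.
M_3 ≈ -33.015046.
L_3 − M_3 ≈ -28.5590.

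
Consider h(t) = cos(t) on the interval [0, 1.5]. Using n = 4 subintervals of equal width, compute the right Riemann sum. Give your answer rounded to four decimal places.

Δt = (1.5 − 0)/4 = 0.375.
Right endpoints: 0.375, 0.75, 1.125, 1.5.
h(0.375) ≈ 0.9305, h(0.75) ≈ 0.7317, h(1.125) ≈ 0.4312, h(1.5) ≈ 0.0707.
Sum = Δt · [h(0.375) + h(0.75) + h(1.125) + h(1.5)].
Sum ≈ 0.8115.

0.8115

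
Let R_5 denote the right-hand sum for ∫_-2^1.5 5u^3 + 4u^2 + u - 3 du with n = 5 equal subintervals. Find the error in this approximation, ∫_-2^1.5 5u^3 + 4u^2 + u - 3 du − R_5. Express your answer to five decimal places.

Exact integral: ∫_-2^1.5 f(u) du ≈ -9.8802083.
R_5 = 8.8725.
Error ≈ -9.8802083 − 8.8725 ≈ -18.75271.

-18.75271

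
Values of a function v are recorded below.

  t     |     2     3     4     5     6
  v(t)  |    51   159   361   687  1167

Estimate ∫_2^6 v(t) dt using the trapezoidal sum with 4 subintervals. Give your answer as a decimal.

Δt = 1.
T_4 = (1/2)·[51 + 2·159 + 2·361 + 2·687 + 1167] = 1816.

1816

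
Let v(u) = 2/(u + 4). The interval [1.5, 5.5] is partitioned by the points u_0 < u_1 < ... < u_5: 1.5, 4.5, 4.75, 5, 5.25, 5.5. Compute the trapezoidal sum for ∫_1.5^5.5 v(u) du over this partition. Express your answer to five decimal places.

Subinterval widths: 3, 0.25, 0.25, 0.25, 0.25.
v(1.5) = 4/11, v(4.5) = 4/17, v(4.75) = 8/35, v(5) = 2/9, v(5.25) = 8/37, v(5.5) = 4/19.
On each subinterval the trapezoid contributes (Δu_i/2)·[v(u_{i-1}) + v(u_i)].
Sum ≈ 1.12088.

1.12088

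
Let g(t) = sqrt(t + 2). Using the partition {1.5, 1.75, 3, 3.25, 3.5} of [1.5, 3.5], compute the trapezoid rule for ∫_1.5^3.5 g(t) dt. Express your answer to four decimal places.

4.2292

Subinterval widths: 0.25, 1.25, 0.25, 0.25.
g(1.5) ≈ 1.8708, g(1.75) ≈ 1.9365, g(3) ≈ 2.2361, g(3.25) ≈ 2.2913, g(3.5) ≈ 2.3452.
On each subinterval the trapezoid contributes (Δt_i/2)·[g(t_{i-1}) + g(t_i)].
Sum ≈ 4.2292.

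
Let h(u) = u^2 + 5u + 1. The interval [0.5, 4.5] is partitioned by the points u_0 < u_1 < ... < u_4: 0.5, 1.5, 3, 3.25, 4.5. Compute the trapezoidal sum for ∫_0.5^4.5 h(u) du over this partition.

Subinterval widths: 1, 1.5, 0.25, 1.25.
h(0.5) = 3.75, h(1.5) = 10.75, h(3) = 25, h(3.25) = 27.8125, h(4.5) = 43.75.
On each subinterval the trapezoid contributes (Δu_i/2)·[h(u_{i-1}) + h(u_i)].
Sum = 85.390625.

85.390625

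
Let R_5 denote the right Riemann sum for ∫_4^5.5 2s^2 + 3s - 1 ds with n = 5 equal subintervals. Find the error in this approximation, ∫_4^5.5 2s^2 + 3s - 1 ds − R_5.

Exact integral: ∫_4^5.5 f(s) ds = 88.125.
R_5 = 93.12.
Error = 88.125 − 93.12 = -4.995.

-4.995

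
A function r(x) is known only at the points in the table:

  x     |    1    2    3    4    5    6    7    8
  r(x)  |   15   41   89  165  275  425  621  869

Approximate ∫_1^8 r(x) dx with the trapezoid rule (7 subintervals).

Δx = 1.
T_7 = (1/2)·[15 + 2·41 + 2·89 + 2·165 + 2·275 + 2·425 + 2·621 + 869] = 2058.

2058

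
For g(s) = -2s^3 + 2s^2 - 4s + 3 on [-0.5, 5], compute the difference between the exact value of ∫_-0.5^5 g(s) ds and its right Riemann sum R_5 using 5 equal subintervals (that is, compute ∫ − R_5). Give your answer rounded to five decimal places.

Exact integral: ∫_-0.5^5 g(s) ds ≈ -262.0520833.
R_5 = -397.32.
Error ≈ -262.0520833 − (-397.32) ≈ 135.26792.

135.26792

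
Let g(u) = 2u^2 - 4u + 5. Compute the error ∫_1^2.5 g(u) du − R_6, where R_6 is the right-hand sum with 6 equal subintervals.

Exact integral: ∫_1^2.5 g(u) du = 6.75.
R_6 = 7.34375.
Error = 6.75 − 7.34375 = -0.59375.

-0.59375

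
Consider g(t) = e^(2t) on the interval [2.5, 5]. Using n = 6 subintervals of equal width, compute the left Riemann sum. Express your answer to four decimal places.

7006.9364

Δt = (5 − 2.5)/6 = 5/12.
Left endpoints: 2.5, 35/12, 10/3, 3.75, 25/6, 55/12.
g(2.5) ≈ 148.4132, g(35/12) ≈ 341.4951, g(10/3) ≈ 785.7720, g(3.75) ≈ 1808.0424, g(25/6) ≈ 4160.2620, g(55/12) ≈ 9572.6626.
Sum = Δt · [g(2.5) + g(35/12) + g(10/3) + ...].
Sum ≈ 7006.9364.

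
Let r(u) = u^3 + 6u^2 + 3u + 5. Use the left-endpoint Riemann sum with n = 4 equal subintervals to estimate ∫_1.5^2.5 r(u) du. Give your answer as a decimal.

Δu = (2.5 − 1.5)/4 = 0.25.
Left endpoints: 1.5, 1.75, 2, 2.25.
r(1.5) = 26.375, r(1.75) = 33.984375, r(2) = 43, r(2.25) = 53.515625.
Sum = Δu · [r(1.5) + r(1.75) + r(2) + r(2.25)].
Sum = 39.21875.

39.21875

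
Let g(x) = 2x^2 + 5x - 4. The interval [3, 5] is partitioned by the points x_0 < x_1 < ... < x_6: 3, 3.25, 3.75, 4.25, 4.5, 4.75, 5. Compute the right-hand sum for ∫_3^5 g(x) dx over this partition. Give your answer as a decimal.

Subinterval widths: 0.25, 0.5, 0.5, 0.25, 0.25, 0.25.
Right endpoints: 3.25, 3.75, 4.25, 4.5, 4.75, 5.
g(3.25) = 33.375, g(3.75) = 42.875, g(4.25) = 53.375, g(4.5) = 59, g(4.75) = 64.875, g(5) = 71.
Sum = Σ Δx_i · g(x_i).
Sum = 105.1875.

105.1875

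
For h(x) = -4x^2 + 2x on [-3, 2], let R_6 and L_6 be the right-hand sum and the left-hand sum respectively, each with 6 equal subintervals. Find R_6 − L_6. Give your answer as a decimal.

R_6 ≈ -41.48148.
L_6 ≈ -66.48148.
R_6 − L_6 = 25.

25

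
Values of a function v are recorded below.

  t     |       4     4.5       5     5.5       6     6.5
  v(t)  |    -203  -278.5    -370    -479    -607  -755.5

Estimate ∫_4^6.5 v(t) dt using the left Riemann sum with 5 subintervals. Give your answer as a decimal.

Δt = 0.5.
Sum = 0.5·[(-203) + (-278.5) + (-370) + (-479) + (-607)] = -968.75.

-968.75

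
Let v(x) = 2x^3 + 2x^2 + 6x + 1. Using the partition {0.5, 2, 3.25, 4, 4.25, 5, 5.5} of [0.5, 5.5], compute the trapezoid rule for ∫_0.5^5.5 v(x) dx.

678.984375

Subinterval widths: 1.5, 1.25, 0.75, 0.25, 0.75, 0.5.
v(0.5) = 4.75, v(2) = 37, v(3.25) = 110.28125, v(4) = 185, v(4.25) = 216.15625, v(5) = 331, v(5.5) = 427.25.
On each subinterval the trapezoid contributes (Δx_i/2)·[v(x_{i-1}) + v(x_i)].
Sum = 678.984375.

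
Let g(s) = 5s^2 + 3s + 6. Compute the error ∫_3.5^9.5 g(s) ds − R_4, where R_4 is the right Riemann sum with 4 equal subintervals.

Exact integral: ∫_3.5^9.5 g(s) ds = 1510.5.
R_4 = 1827.75.
Error = 1510.5 − 1827.75 = -317.25.

-317.25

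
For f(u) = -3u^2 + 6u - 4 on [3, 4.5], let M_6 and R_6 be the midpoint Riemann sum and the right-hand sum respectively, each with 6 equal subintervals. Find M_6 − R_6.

3.1640625

M_6 = -36.3515625.
R_6 = -39.515625.
M_6 − R_6 = 3.1640625.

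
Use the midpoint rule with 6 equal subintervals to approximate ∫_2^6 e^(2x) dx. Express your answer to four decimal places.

Δx = (6 − 2)/6 = 2/3.
Midpoints: 7/3, 3, 11/3, 13/3, 5, 17/3.
f(7/3) ≈ 106.3427, f(3) ≈ 403.4288, f(11/3) ≈ 1530.4749, f(13/3) ≈ 5806.1133, f(5) ≈ 22026.4658, f(17/3) ≈ 83561.0961.
Sum = Δx · [f(7/3) + f(3) + f(11/3) + ...].
Sum ≈ 75622.6144.

75622.6144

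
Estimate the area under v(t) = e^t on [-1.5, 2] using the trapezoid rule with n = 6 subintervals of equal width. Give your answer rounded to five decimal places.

Δt = (2 − (-1.5))/6 = 7/12.
v(-1.5) ≈ 0.22313, v(-11/12) ≈ 0.39985, v(-1/3) ≈ 0.71653, v(0.25) ≈ 1.28403, v(5/6) ≈ 2.30098, v(17/12) ≈ 4.12335, v(2) ≈ 7.38906.
T_6 = (Δt/2)·[v(t_0) + 2v(t_1) + ... + 2v(t_{5}) + v(t_6)].
Sum ≈ 7.36798.

7.36798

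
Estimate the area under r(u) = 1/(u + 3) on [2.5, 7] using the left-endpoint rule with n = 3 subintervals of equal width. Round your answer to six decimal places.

0.663484

Δu = (7 − 2.5)/3 = 1.5.
Left endpoints: 2.5, 4, 5.5.
r(2.5) = 2/11, r(4) = 1/7, r(5.5) = 2/17.
Sum = Δu · [r(2.5) + r(4) + r(5.5)].
Sum ≈ 0.663484.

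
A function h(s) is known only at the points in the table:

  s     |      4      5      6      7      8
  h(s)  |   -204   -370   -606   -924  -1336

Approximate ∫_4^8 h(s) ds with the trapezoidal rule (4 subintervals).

Δs = 1.
T_4 = (1/2)·[(-204) + 2·(-370) + 2·(-606) + 2·(-924) + (-1336)] = -2670.

-2670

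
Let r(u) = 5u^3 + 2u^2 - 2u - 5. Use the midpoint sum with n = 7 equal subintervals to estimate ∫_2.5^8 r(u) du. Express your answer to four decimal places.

Δu = (8 − 2.5)/7 = 11/14.
Midpoints: 81/28, 103/28, 125/28, 5.25, 169/28, 191/28, 213/28.
r(81/28) = 2787853/21952, r(103/28) = 5786475/21952, r(125/28) = 10334865/21952, r(5.25) = 763.140625, r(169/28) = 25358709/21952, r(191/28) = 36473043/21952, r(213/28) = 50414905/21952.
Sum = Δu · [r(81/28) + r(103/28) + r(125/28) + ...].
Sum ≈ 5293.9903.

5293.9903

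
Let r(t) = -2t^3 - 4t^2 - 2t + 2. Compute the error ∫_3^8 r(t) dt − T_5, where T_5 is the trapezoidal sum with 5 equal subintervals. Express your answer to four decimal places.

Exact integral: ∫_3^8 r(t) dt ≈ -2699.166667.
T_5 = -2730.
Error ≈ -2699.166667 − (-2730) ≈ 30.8333.

30.8333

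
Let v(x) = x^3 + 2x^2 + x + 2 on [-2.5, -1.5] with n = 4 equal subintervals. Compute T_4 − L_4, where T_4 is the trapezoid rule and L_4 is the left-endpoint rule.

T_4 = -0.375.
L_4 = -1.03125.
T_4 − L_4 = 0.65625.

0.65625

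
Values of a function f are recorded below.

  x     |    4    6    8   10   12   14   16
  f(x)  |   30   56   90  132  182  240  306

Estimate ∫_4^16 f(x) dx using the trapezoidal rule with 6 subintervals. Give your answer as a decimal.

Δx = 2.
T_6 = (2/2)·[30 + 2·56 + 2·90 + 2·132 + 2·182 + 2·240 + 306] = 1736.

1736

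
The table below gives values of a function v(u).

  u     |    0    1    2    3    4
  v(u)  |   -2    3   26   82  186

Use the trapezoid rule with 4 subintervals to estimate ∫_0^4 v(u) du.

203

Δu = 1.
T_4 = (1/2)·[(-2) + 2·3 + 2·26 + 2·82 + 186] = 203.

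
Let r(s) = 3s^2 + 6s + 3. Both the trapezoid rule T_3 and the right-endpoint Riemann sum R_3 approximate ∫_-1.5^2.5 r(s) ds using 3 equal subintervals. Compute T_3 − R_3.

T_3 ≈ 46.555556.
R_3 ≈ 70.555556.
T_3 − R_3 = -24.

-24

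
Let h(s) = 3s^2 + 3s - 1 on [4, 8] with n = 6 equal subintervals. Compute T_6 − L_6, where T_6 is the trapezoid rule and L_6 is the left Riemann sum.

52

T_6 ≈ 516.888889.
L_6 ≈ 464.888889.
T_6 − L_6 = 52.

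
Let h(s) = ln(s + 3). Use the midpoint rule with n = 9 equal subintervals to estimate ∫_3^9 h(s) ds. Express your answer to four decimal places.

13.0699

Δs = (9 − 3)/9 = 2/3.
Midpoints: 10/3, 4, 14/3, 16/3, 6, 20/3, 22/3, 8, 26/3.
h(10/3) ≈ 1.8458, h(4) ≈ 1.9459, h(14/3) ≈ 2.0369, h(16/3) ≈ 2.1203, h(6) ≈ 2.1972, h(20/3) ≈ 2.2687, h(22/3) ≈ 2.3354, h(8) ≈ 2.3979, h(26/3) ≈ 2.4567.
Sum = Δs · [h(10/3) + h(4) + h(14/3) + ...].
Sum ≈ 13.0699.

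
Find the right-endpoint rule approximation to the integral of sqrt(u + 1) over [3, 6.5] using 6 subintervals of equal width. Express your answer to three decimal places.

Δu = (6.5 − 3)/6 = 7/12.
Right endpoints: 43/12, 25/6, 4.75, 16/3, 71/12, 6.5.
f(43/12) ≈ 2.141, f(25/6) ≈ 2.273, f(4.75) ≈ 2.398, f(16/3) ≈ 2.517, f(71/12) ≈ 2.630, f(6.5) ≈ 2.739.
Sum = Δu · [f(43/12) + f(25/6) + f(4.75) + ...].
Sum ≈ 8.573.

8.573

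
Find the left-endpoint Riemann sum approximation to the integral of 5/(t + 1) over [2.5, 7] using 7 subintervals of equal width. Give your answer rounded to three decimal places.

4.403

Δt = (7 − 2.5)/7 = 9/14.
Left endpoints: 2.5, 22/7, 53/14, 31/7, 71/14, 40/7, 89/14.
f(2.5) = 10/7, f(22/7) = 35/29, f(53/14) = 70/67, f(31/7) = 35/38, f(71/14) = 14/17, f(40/7) = 35/47, f(89/14) = 70/103.
Sum = Δt · [f(2.5) + f(22/7) + f(53/14) + ...].
Sum ≈ 4.403.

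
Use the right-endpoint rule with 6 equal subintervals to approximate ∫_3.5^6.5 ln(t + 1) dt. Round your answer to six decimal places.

Δt = (6.5 − 3.5)/6 = 0.5.
Right endpoints: 4, 4.5, 5, 5.5, 6, 6.5.
f(4) ≈ 1.609438, f(4.5) ≈ 1.704748, f(5) ≈ 1.791759, f(5.5) ≈ 1.871802, f(6) ≈ 1.945910, f(6.5) ≈ 2.014903.
Sum = Δt · [f(4) + f(4.5) + f(5) + ...].
Sum ≈ 5.469280.

5.469280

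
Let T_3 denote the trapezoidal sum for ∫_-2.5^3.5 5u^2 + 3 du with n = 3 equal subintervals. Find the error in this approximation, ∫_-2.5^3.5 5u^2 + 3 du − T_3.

-20

Exact integral: ∫_-2.5^3.5 f(u) du = 115.5.
T_3 = 135.5.
Error = 115.5 − 135.5 = -20.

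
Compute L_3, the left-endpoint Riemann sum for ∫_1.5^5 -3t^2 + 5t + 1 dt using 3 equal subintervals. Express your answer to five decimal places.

Δt = (5 − 1.5)/3 = 7/6.
Left endpoints: 1.5, 8/3, 23/6.
f(1.5) = 1.75, f(8/3) = -7, f(23/6) = -287/12.
Sum = Δt · [f(1.5) + f(8/3) + f(23/6)].
Sum ≈ -34.02778.

-34.02778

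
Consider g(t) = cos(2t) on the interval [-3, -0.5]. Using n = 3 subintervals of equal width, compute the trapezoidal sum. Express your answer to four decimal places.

Δt = (-0.5 − (-3))/3 = 5/6.
g(-3) ≈ 0.9602, g(-13/6) ≈ -0.3700, g(-4/3) ≈ -0.8893, g(-0.5) ≈ 0.5403.
T_3 = (Δt/2)·[g(t_0) + 2g(t_1) + 2g(t_2) + g(t_3)].
Sum ≈ -0.4243.

-0.4243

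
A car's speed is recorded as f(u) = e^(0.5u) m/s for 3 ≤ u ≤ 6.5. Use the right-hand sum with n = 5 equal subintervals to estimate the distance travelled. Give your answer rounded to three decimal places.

50.509

Δu = (6.5 − 3)/5 = 0.7.
Right endpoints: 3.7, 4.4, 5.1, 5.8, 6.5.
f(3.7) ≈ 6.360, f(4.4) ≈ 9.025, f(5.1) ≈ 12.807, f(5.8) ≈ 18.174, f(6.5) ≈ 25.790.
Sum = Δu · [f(3.7) + f(4.4) + f(5.1) + f(5.8) + f(6.5)].
Sum ≈ 50.509.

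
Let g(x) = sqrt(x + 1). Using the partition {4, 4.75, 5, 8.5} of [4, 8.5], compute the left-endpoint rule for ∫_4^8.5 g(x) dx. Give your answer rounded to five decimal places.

Subinterval widths: 0.75, 0.25, 3.5.
Left endpoints: 4, 4.75, 5.
g(4) ≈ 2.23607, g(4.75) ≈ 2.39792, g(5) ≈ 2.44949.
Sum = Σ Δx_i · g(x_i).
Sum ≈ 10.84974.

10.84974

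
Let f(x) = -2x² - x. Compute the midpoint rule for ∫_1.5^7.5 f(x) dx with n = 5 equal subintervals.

-304.56

Δx = (7.5 − 1.5)/5 = 1.2.
Midpoints: 2.1, 3.3, 4.5, 5.7, 6.9.
f(2.1) = -10.92, f(3.3) = -25.08, f(4.5) = -45, f(5.7) = -70.68, f(6.9) = -102.12.
Sum = Δx · [f(2.1) + f(3.3) + f(4.5) + f(5.7) + f(6.9)].
Sum = -304.56.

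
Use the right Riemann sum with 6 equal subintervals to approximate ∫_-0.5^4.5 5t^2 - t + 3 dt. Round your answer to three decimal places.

Δt = (4.5 − (-0.5))/6 = 5/6.
Right endpoints: 1/3, 7/6, 2, 17/6, 11/3, 4.5.
f(1/3) = 29/9, f(7/6) = 311/36, f(2) = 21, f(17/6) = 1451/36, f(11/3) = 599/9, f(4.5) = 99.75.
Sum = Δt · [f(1/3) + f(7/6) + f(2) + ...].
Sum ≈ 199.560.

199.560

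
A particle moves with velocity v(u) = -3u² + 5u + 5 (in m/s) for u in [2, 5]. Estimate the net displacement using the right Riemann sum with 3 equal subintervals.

-75

Δu = (5 − 2)/3 = 1.
Right endpoints: 3, 4, 5.
v(3) = -7, v(4) = -23, v(5) = -45.
Sum = Δu · [v(3) + v(4) + v(5)].
Sum = -75.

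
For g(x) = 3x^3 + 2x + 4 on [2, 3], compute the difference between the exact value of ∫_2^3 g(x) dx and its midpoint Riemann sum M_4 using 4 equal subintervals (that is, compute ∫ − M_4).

Exact integral: ∫_2^3 g(x) dx = 57.75.
M_4 = 57.6328125.
Error = 57.75 − 57.6328125 = 0.1171875.

0.1171875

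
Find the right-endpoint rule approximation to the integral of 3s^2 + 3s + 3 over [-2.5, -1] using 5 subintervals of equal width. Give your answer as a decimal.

9.63

Δs = (-1 − (-2.5))/5 = 0.3.
Right endpoints: -2.2, -1.9, -1.6, -1.3, -1.
f(-2.2) = 10.92, f(-1.9) = 8.13, f(-1.6) = 5.88, f(-1.3) = 4.17, f(-1) = 3.
Sum = Δs · [f(-2.2) + f(-1.9) + f(-1.6) + f(-1.3) + f(-1)].
Sum = 9.63.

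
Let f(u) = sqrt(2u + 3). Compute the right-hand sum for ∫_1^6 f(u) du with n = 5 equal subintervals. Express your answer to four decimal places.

Δu = (6 − 1)/5 = 1.
Right endpoints: 2, 3, 4, 5, 6.
f(2) ≈ 2.6458, f(3) ≈ 3.0000, f(4) ≈ 3.3166, f(5) ≈ 3.6056, f(6) ≈ 3.8730.
Sum = Δu · [f(2) + f(3) + f(4) + f(5) + f(6)].
Sum ≈ 16.4409.

16.4409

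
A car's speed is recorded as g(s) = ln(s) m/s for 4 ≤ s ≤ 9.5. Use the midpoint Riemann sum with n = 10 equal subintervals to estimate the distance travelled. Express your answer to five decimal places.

Δs = (9.5 − 4)/10 = 0.55.
Midpoints: 4.275, 4.825, 5.375, 5.925, 6.475, 7.025, 7.575, 8.125, 8.675, 9.225.
g(4.275) ≈ 1.45278, g(4.825) ≈ 1.57381, g(5.375) ≈ 1.68176, g(5.925) ≈ 1.77918, g(6.475) ≈ 1.86795, g(7.025) ≈ 1.94948, g(7.575) ≈ 2.02485, g(8.125) ≈ 2.09495, g(8.675) ≈ 2.16045, g(9.225) ≈ 2.22192.
Sum = Δs · [g(4.275) + g(4.825) + g(5.375) + ...].
Sum ≈ 10.34392.

10.34392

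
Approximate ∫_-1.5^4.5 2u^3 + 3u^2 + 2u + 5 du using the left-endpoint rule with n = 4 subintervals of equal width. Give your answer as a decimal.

180.75

Δu = (4.5 − (-1.5))/4 = 1.5.
Left endpoints: -1.5, 0, 1.5, 3.
f(-1.5) = 2, f(0) = 5, f(1.5) = 21.5, f(3) = 92.
Sum = Δu · [f(-1.5) + f(0) + f(1.5) + f(3)].
Sum = 180.75.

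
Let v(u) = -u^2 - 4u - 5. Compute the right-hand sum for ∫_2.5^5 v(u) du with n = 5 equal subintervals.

-93.75

Δu = (5 − 2.5)/5 = 0.5.
Right endpoints: 3, 3.5, 4, 4.5, 5.
v(3) = -26, v(3.5) = -31.25, v(4) = -37, v(4.5) = -43.25, v(5) = -50.
Sum = Δu · [v(3) + v(3.5) + v(4) + v(4.5) + v(5)].
Sum = -93.75.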